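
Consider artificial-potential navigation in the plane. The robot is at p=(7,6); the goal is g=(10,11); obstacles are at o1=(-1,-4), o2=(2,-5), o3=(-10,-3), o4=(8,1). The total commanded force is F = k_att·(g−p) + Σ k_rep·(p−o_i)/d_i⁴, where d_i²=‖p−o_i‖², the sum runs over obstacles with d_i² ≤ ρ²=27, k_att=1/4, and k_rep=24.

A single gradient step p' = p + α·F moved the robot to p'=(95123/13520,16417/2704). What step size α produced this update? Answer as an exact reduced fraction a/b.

F_att = 1/4·(g−p) = 1/4·(3,5) = (0.7500,1.2500)
o1: d²=164 > ρ²=27 → inactive
o2: d²=146 > ρ²=27 → inactive
o3: d²=370 > ρ²=27 → inactive
o4: d²=26 ≤ ρ²=27; F_rep = 24·(-1,5)/26² = (-0.0355,0.1775)
F = F_att + ΣF_rep = (0.7145,1.4275)
Δp = p'−p = (0.0357,0.0714); α = Δx/Fx = (483/13520) / (483/676) = 1/20
check: Δy/Fy = (193/2704) / (965/676) = 1/20 ✓

α = 1/20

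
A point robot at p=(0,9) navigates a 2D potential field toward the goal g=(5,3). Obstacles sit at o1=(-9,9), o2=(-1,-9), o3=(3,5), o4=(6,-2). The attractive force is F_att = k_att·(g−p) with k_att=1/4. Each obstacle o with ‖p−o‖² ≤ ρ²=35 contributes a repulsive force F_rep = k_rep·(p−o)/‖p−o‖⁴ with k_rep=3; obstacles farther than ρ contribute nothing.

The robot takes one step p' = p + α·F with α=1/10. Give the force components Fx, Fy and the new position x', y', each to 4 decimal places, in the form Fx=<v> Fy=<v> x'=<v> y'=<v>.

Fx=1.2356 Fy=-1.4808 x'=0.1236 y'=8.8519

F_att = 1/4·(g−p) = 1/4·(5,-6) = (1.2500,-1.5000)
o1: d²=81 > ρ²=35 → inactive
o2: d²=325 > ρ²=35 → inactive
o3: d²=25 ≤ ρ²=35; F_rep = 3·(-3,4)/25² = (-0.0144,0.0192)
o4: d²=157 > ρ²=35 → inactive
F = F_att + ΣF_rep = (1.2356,-1.4808)
p' = p + 1/10·F = (0.1236,8.8519)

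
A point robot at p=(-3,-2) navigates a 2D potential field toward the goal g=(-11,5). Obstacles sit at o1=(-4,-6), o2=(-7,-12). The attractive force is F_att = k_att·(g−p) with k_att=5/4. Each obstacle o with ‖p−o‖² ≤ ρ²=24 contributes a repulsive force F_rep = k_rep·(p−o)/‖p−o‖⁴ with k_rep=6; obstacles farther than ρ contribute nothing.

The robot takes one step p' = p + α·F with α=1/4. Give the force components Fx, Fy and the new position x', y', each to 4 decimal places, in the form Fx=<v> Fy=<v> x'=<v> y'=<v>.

Fx=-9.9792 Fy=8.8330 x'=-5.4948 y'=0.2083

F_att = 5/4·(g−p) = 5/4·(-8,7) = (-10.0000,8.7500)
o1: d²=17 ≤ ρ²=24; F_rep = 6·(1,4)/17² = (0.0208,0.0830)
o2: d²=116 > ρ²=24 → inactive
F = F_att + ΣF_rep = (-9.9792,8.8330)
p' = p + 1/4·F = (-5.4948,0.2083)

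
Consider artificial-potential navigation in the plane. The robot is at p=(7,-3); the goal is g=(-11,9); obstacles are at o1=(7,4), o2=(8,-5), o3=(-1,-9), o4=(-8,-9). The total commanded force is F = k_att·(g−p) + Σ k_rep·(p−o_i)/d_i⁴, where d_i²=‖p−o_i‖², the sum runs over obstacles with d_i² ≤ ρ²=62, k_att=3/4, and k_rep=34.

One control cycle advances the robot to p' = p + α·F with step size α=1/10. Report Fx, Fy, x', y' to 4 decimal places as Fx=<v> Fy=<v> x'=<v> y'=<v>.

F_att = 3/4·(g−p) = 3/4·(-18,12) = (-13.5000,9.0000)
o1: d²=49 ≤ ρ²=62; F_rep = 34·(0,-7)/49² = (0.0000,-0.0991)
o2: d²=5 ≤ ρ²=62; F_rep = 34·(-1,2)/5² = (-1.3600,2.7200)
o3: d²=100 > ρ²=62 → inactive
o4: d²=261 > ρ²=62 → inactive
F = F_att + ΣF_rep = (-14.8600,11.6209)
p' = p + 1/10·F = (5.5140,-1.8379)

Fx=-14.8600 Fy=11.6209 x'=5.5140 y'=-1.8379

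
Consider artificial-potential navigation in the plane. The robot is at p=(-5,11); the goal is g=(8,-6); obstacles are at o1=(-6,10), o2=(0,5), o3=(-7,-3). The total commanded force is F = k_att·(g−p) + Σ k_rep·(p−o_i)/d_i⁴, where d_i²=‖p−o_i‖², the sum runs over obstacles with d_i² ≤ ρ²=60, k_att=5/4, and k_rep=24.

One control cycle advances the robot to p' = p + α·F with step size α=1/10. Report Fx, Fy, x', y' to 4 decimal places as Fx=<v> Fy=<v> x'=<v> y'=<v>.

F_att = 5/4·(g−p) = 5/4·(13,-17) = (16.2500,-21.2500)
o1: d²=2 ≤ ρ²=60; F_rep = 24·(1,1)/2² = (6.0000,6.0000)
o2: d²=61 > ρ²=60 → inactive
o3: d²=200 > ρ²=60 → inactive
F = F_att + ΣF_rep = (22.2500,-15.2500)
p' = p + 1/10·F = (-2.7750,9.4750)

Fx=22.2500 Fy=-15.2500 x'=-2.7750 y'=9.4750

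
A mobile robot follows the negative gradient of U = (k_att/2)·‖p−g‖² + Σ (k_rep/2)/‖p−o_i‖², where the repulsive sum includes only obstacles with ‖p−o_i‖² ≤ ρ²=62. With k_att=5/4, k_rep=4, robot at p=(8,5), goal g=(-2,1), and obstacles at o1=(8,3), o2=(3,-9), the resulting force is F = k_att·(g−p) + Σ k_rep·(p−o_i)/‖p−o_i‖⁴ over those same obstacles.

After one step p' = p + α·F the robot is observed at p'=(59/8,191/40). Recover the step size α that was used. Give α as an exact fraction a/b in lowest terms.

F_att = 5/4·(g−p) = 5/4·(-10,-4) = (-12.5000,-5.0000)
o1: d²=4 ≤ ρ²=62; F_rep = 4·(0,2)/4² = (0.0000,0.5000)
o2: d²=221 > ρ²=62 → inactive
F = F_att + ΣF_rep = (-12.5000,-4.5000)
Δp = p'−p = (-0.6250,-0.2250); α = Δx/Fx = (-5/8) / (-25/2) = 1/20
check: Δy/Fy = (-9/40) / (-9/2) = 1/20 ✓

α = 1/20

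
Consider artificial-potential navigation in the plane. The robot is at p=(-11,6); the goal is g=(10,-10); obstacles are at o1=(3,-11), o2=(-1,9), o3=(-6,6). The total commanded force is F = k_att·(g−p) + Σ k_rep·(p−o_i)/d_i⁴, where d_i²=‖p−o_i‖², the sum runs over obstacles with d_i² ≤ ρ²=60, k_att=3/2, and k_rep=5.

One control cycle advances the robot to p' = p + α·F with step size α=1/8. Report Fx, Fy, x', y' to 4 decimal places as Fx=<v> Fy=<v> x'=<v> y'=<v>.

Fx=31.4600 Fy=-24.0000 x'=-7.0675 y'=3.0000

F_att = 3/2·(g−p) = 3/2·(21,-16) = (31.5000,-24.0000)
o1: d²=485 > ρ²=60 → inactive
o2: d²=109 > ρ²=60 → inactive
o3: d²=25 ≤ ρ²=60; F_rep = 5·(-5,0)/25² = (-0.0400,0.0000)
F = F_att + ΣF_rep = (31.4600,-24.0000)
p' = p + 1/8·F = (-7.0675,3.0000)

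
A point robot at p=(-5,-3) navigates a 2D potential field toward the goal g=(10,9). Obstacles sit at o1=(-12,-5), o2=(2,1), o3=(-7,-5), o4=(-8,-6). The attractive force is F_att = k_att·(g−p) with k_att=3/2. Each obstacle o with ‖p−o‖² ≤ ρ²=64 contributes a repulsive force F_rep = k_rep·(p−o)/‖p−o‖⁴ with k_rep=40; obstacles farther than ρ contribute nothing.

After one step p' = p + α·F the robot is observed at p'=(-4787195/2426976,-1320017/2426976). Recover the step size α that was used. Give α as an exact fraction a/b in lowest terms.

α = 1/8

F_att = 3/2·(g−p) = 3/2·(15,12) = (22.5000,18.0000)
o1: d²=53 ≤ ρ²=64; F_rep = 40·(7,2)/53² = (0.0997,0.0285)
o2: d²=65 > ρ²=64 → inactive
o3: d²=8 ≤ ρ²=64; F_rep = 40·(2,2)/8² = (1.2500,1.2500)
o4: d²=18 ≤ ρ²=64; F_rep = 40·(3,3)/18² = (0.3704,0.3704)
F = F_att + ΣF_rep = (24.2200,19.6489)
Δp = p'−p = (3.0275,2.4561); α = Δx/Fx = (7347685/2426976) / (7347685/303372) = 1/8
check: Δy/Fy = (5960911/2426976) / (5960911/303372) = 1/8 ✓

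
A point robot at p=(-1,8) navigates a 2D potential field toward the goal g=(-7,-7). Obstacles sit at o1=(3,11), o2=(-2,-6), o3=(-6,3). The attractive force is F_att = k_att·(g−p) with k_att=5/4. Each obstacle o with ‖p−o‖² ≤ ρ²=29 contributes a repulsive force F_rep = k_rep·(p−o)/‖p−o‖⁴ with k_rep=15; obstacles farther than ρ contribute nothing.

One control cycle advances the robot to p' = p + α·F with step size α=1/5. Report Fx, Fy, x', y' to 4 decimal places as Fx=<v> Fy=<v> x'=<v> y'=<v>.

Fx=-7.5960 Fy=-18.8220 x'=-2.5192 y'=4.2356

F_att = 5/4·(g−p) = 5/4·(-6,-15) = (-7.5000,-18.7500)
o1: d²=25 ≤ ρ²=29; F_rep = 15·(-4,-3)/25² = (-0.0960,-0.0720)
o2: d²=197 > ρ²=29 → inactive
o3: d²=50 > ρ²=29 → inactive
F = F_att + ΣF_rep = (-7.5960,-18.8220)
p' = p + 1/5·F = (-2.5192,4.2356)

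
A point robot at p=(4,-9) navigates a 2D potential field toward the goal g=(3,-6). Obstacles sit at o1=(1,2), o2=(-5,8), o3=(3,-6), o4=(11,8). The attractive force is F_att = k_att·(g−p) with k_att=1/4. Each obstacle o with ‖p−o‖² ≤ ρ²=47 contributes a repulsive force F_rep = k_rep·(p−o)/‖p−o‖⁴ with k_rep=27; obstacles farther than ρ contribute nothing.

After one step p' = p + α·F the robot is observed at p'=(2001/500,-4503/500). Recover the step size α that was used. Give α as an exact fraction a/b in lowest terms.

α = 1/10

F_att = 1/4·(g−p) = 1/4·(-1,3) = (-0.2500,0.7500)
o1: d²=130 > ρ²=47 → inactive
o2: d²=370 > ρ²=47 → inactive
o3: d²=10 ≤ ρ²=47; F_rep = 27·(1,-3)/10² = (0.2700,-0.8100)
o4: d²=338 > ρ²=47 → inactive
F = F_att + ΣF_rep = (0.0200,-0.0600)
Δp = p'−p = (0.0020,-0.0060); α = Δx/Fx = (1/500) / (1/50) = 1/10
check: Δy/Fy = (-3/500) / (-3/50) = 1/10 ✓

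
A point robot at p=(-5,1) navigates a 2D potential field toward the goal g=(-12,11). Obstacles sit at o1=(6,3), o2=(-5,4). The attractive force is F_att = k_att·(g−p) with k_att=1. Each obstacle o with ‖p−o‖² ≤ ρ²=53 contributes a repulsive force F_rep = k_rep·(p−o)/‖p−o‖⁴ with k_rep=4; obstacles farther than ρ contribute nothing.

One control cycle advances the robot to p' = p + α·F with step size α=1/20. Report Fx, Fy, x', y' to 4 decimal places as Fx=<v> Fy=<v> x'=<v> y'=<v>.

F_att = 1·(g−p) = 1·(-7,10) = (-7.0000,10.0000)
o1: d²=125 > ρ²=53 → inactive
o2: d²=9 ≤ ρ²=53; F_rep = 4·(0,-3)/9² = (0.0000,-0.1481)
F = F_att + ΣF_rep = (-7.0000,9.8519)
p' = p + 1/20·F = (-5.3500,1.4926)

Fx=-7.0000 Fy=9.8519 x'=-5.3500 y'=1.4926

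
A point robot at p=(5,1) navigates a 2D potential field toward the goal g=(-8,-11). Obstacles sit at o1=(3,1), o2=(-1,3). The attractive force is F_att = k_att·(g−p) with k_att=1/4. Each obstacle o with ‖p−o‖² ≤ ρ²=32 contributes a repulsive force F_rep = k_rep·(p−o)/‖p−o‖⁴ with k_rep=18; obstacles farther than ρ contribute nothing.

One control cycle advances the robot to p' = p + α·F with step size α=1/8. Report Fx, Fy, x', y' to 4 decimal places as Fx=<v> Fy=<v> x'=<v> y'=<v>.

Fx=-1.0000 Fy=-3.0000 x'=4.8750 y'=0.6250

F_att = 1/4·(g−p) = 1/4·(-13,-12) = (-3.2500,-3.0000)
o1: d²=4 ≤ ρ²=32; F_rep = 18·(2,0)/4² = (2.2500,0.0000)
o2: d²=40 > ρ²=32 → inactive
F = F_att + ΣF_rep = (-1.0000,-3.0000)
p' = p + 1/8·F = (4.8750,0.6250)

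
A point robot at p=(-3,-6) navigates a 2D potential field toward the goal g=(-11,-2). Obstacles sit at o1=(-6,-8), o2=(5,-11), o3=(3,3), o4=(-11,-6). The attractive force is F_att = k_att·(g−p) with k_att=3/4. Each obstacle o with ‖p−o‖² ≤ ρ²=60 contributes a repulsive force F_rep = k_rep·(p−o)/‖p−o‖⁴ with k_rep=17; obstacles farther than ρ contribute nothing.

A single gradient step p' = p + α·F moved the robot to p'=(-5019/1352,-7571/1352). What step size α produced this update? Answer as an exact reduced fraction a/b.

α = 1/8

F_att = 3/4·(g−p) = 3/4·(-8,4) = (-6.0000,3.0000)
o1: d²=13 ≤ ρ²=60; F_rep = 17·(3,2)/13² = (0.3018,0.2012)
o2: d²=89 > ρ²=60 → inactive
o3: d²=117 > ρ²=60 → inactive
o4: d²=64 > ρ²=60 → inactive
F = F_att + ΣF_rep = (-5.6982,3.2012)
Δp = p'−p = (-0.7123,0.4001); α = Δx/Fx = (-963/1352) / (-963/169) = 1/8
check: Δy/Fy = (541/1352) / (541/169) = 1/8 ✓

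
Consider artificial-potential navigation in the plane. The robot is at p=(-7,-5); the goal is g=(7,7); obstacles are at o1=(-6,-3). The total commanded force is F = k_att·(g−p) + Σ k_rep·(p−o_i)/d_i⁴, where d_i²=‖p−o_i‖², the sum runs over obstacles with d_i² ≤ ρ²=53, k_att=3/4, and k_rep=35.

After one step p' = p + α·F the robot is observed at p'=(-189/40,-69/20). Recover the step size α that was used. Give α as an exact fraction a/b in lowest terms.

α = 1/4

F_att = 3/4·(g−p) = 3/4·(14,12) = (10.5000,9.0000)
o1: d²=5 ≤ ρ²=53; F_rep = 35·(-1,-2)/5² = (-1.4000,-2.8000)
F = F_att + ΣF_rep = (9.1000,6.2000)
Δp = p'−p = (2.2750,1.5500); α = Δx/Fx = (91/40) / (91/10) = 1/4
check: Δy/Fy = (31/20) / (31/5) = 1/4 ✓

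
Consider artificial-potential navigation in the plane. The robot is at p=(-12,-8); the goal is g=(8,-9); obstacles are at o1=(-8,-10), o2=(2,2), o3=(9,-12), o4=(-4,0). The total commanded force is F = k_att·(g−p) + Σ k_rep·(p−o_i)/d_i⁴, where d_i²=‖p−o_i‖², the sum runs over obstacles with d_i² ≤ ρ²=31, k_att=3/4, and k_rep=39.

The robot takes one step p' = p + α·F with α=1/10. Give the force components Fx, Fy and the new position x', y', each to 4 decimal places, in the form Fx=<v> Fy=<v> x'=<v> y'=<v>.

Fx=14.6100 Fy=-0.5550 x'=-10.5390 y'=-8.0555

F_att = 3/4·(g−p) = 3/4·(20,-1) = (15.0000,-0.7500)
o1: d²=20 ≤ ρ²=31; F_rep = 39·(-4,2)/20² = (-0.3900,0.1950)
o2: d²=296 > ρ²=31 → inactive
o3: d²=457 > ρ²=31 → inactive
o4: d²=128 > ρ²=31 → inactive
F = F_att + ΣF_rep = (14.6100,-0.5550)
p' = p + 1/10·F = (-10.5390,-8.0555)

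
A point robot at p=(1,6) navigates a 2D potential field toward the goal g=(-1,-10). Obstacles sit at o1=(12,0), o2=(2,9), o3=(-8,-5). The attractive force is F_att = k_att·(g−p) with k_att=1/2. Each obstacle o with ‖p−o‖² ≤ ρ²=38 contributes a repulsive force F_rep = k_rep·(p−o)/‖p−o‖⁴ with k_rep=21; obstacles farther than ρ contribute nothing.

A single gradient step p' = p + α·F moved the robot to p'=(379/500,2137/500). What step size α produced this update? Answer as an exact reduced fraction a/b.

F_att = 1/2·(g−p) = 1/2·(-2,-16) = (-1.0000,-8.0000)
o1: d²=157 > ρ²=38 → inactive
o2: d²=10 ≤ ρ²=38; F_rep = 21·(-1,-3)/10² = (-0.2100,-0.6300)
o3: d²=202 > ρ²=38 → inactive
F = F_att + ΣF_rep = (-1.2100,-8.6300)
Δp = p'−p = (-0.2420,-1.7260); α = Δx/Fx = (-121/500) / (-121/100) = 1/5
check: Δy/Fy = (-863/500) / (-863/100) = 1/5 ✓

α = 1/5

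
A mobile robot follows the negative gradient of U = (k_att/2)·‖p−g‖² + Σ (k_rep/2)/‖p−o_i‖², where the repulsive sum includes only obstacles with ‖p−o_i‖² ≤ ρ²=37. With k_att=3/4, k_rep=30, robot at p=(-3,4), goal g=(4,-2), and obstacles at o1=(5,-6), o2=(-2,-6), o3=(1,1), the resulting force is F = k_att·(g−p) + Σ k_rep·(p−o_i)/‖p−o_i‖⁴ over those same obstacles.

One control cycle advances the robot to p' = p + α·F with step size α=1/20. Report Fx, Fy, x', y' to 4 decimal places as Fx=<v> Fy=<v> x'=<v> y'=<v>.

F_att = 3/4·(g−p) = 3/4·(7,-6) = (5.2500,-4.5000)
o1: d²=164 > ρ²=37 → inactive
o2: d²=101 > ρ²=37 → inactive
o3: d²=25 ≤ ρ²=37; F_rep = 30·(-4,3)/25² = (-0.1920,0.1440)
F = F_att + ΣF_rep = (5.0580,-4.3560)
p' = p + 1/20·F = (-2.7471,3.7822)

Fx=5.0580 Fy=-4.3560 x'=-2.7471 y'=3.7822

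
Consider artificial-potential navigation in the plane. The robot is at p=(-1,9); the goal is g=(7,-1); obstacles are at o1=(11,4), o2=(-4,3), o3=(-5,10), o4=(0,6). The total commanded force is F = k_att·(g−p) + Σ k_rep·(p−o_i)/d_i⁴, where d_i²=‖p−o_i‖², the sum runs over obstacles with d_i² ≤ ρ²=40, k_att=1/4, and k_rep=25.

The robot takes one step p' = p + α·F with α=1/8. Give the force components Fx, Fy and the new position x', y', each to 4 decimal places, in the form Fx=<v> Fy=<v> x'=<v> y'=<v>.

F_att = 1/4·(g−p) = 1/4·(8,-10) = (2.0000,-2.5000)
o1: d²=169 > ρ²=40 → inactive
o2: d²=45 > ρ²=40 → inactive
o3: d²=17 ≤ ρ²=40; F_rep = 25·(4,-1)/17² = (0.3460,-0.0865)
o4: d²=10 ≤ ρ²=40; F_rep = 25·(-1,3)/10² = (-0.2500,0.7500)
F = F_att + ΣF_rep = (2.0960,-1.8365)
p' = p + 1/8·F = (-0.7380,8.7704)

Fx=2.0960 Fy=-1.8365 x'=-0.7380 y'=8.7704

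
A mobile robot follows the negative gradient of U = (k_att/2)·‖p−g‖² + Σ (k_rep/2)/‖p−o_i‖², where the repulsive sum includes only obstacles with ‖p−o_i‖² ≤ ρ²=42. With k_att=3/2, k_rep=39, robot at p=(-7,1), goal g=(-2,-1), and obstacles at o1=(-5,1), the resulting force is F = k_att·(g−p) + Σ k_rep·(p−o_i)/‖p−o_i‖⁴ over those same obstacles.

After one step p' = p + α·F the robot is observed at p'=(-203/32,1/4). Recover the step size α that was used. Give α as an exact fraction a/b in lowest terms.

F_att = 3/2·(g−p) = 3/2·(5,-2) = (7.5000,-3.0000)
o1: d²=4 ≤ ρ²=42; F_rep = 39·(-2,0)/4² = (-4.8750,0.0000)
F = F_att + ΣF_rep = (2.6250,-3.0000)
Δp = p'−p = (0.6562,-0.7500); α = Δx/Fx = (21/32) / (21/8) = 1/4
check: Δy/Fy = (-3/4) / (-3) = 1/4 ✓

α = 1/4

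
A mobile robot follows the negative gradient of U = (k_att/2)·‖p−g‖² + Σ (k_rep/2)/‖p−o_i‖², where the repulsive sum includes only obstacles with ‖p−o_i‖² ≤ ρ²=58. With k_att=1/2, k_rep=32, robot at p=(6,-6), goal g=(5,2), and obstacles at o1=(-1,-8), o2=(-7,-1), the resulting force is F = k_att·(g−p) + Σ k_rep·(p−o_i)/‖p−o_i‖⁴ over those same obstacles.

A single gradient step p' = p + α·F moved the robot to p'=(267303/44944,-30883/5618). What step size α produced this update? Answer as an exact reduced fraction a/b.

F_att = 1/2·(g−p) = 1/2·(-1,8) = (-0.5000,4.0000)
o1: d²=53 ≤ ρ²=58; F_rep = 32·(7,2)/53² = (0.0797,0.0228)
o2: d²=194 > ρ²=58 → inactive
F = F_att + ΣF_rep = (-0.4203,4.0228)
Δp = p'−p = (-0.0525,0.5028); α = Δx/Fx = (-2361/44944) / (-2361/5618) = 1/8
check: Δy/Fy = (2825/5618) / (11300/2809) = 1/8 ✓

α = 1/8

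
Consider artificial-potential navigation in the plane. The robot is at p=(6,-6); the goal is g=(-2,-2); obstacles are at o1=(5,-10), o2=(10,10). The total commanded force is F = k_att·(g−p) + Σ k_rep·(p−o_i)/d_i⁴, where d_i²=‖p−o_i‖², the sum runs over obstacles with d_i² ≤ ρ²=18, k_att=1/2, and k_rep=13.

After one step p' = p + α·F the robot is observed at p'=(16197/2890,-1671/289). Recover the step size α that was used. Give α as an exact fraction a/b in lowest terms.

F_att = 1/2·(g−p) = 1/2·(-8,4) = (-4.0000,2.0000)
o1: d²=17 ≤ ρ²=18; F_rep = 13·(1,4)/17² = (0.0450,0.1799)
o2: d²=272 > ρ²=18 → inactive
F = F_att + ΣF_rep = (-3.9550,2.1799)
Δp = p'−p = (-0.3955,0.2180); α = Δx/Fx = (-1143/2890) / (-1143/289) = 1/10
check: Δy/Fy = (63/289) / (630/289) = 1/10 ✓

α = 1/10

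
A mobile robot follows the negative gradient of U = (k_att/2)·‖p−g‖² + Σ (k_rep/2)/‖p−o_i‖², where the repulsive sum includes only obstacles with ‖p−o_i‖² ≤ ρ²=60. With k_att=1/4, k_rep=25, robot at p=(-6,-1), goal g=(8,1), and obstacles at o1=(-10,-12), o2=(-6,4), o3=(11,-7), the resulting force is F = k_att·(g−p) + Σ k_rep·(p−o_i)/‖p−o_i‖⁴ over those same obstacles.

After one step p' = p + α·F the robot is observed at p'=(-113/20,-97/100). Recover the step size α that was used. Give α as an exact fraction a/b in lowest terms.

α = 1/10

F_att = 1/4·(g−p) = 1/4·(14,2) = (3.5000,0.5000)
o1: d²=137 > ρ²=60 → inactive
o2: d²=25 ≤ ρ²=60; F_rep = 25·(0,-5)/25² = (0.0000,-0.2000)
o3: d²=325 > ρ²=60 → inactive
F = F_att + ΣF_rep = (3.5000,0.3000)
Δp = p'−p = (0.3500,0.0300); α = Δx/Fx = (7/20) / (7/2) = 1/10
check: Δy/Fy = (3/100) / (3/10) = 1/10 ✓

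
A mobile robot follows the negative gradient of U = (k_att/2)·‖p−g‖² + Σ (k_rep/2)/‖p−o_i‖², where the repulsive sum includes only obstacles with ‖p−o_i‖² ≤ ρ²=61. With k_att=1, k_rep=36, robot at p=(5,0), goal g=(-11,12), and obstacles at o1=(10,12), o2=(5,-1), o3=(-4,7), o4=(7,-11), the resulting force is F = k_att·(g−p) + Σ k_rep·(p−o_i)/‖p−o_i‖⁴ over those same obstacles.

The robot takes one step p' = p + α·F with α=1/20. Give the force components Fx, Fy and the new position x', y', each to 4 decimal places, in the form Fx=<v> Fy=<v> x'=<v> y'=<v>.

F_att = 1·(g−p) = 1·(-16,12) = (-16.0000,12.0000)
o1: d²=169 > ρ²=61 → inactive
o2: d²=1 ≤ ρ²=61; F_rep = 36·(0,1)/1² = (0.0000,36.0000)
o3: d²=130 > ρ²=61 → inactive
o4: d²=125 > ρ²=61 → inactive
F = F_att + ΣF_rep = (-16.0000,48.0000)
p' = p + 1/20·F = (4.2000,2.4000)

Fx=-16.0000 Fy=48.0000 x'=4.2000 y'=2.4000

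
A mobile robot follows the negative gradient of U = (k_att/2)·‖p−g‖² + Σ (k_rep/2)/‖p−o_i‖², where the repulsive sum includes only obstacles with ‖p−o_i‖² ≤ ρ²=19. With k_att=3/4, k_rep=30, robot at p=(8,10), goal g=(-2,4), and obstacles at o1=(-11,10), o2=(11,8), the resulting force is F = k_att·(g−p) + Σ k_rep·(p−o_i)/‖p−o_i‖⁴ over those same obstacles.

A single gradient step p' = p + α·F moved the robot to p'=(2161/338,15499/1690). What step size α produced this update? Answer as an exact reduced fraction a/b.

α = 1/5

F_att = 3/4·(g−p) = 3/4·(-10,-6) = (-7.5000,-4.5000)
o1: d²=361 > ρ²=19 → inactive
o2: d²=13 ≤ ρ²=19; F_rep = 30·(-3,2)/13² = (-0.5325,0.3550)
F = F_att + ΣF_rep = (-8.0325,-4.1450)
Δp = p'−p = (-1.6065,-0.8290); α = Δx/Fx = (-543/338) / (-2715/338) = 1/5
check: Δy/Fy = (-1401/1690) / (-1401/338) = 1/5 ✓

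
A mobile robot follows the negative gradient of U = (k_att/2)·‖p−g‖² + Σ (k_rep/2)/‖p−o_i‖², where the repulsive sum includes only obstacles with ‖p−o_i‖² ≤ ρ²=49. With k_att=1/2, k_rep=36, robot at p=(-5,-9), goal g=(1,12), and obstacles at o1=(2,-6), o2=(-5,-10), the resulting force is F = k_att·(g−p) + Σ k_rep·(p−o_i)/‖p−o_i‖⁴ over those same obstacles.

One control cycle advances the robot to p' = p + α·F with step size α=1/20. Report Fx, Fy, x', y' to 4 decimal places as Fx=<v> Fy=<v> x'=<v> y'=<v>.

F_att = 1/2·(g−p) = 1/2·(6,21) = (3.0000,10.5000)
o1: d²=58 > ρ²=49 → inactive
o2: d²=1 ≤ ρ²=49; F_rep = 36·(0,1)/1² = (0.0000,36.0000)
F = F_att + ΣF_rep = (3.0000,46.5000)
p' = p + 1/20·F = (-4.8500,-6.6750)

Fx=3.0000 Fy=46.5000 x'=-4.8500 y'=-6.6750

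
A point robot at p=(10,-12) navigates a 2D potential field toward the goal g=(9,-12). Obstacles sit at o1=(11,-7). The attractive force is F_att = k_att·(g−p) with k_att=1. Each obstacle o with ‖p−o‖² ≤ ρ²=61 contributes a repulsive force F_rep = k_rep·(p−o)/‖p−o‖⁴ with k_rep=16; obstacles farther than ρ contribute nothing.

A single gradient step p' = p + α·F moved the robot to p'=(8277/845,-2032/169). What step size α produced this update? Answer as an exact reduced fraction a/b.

F_att = 1·(g−p) = 1·(-1,0) = (-1.0000,0.0000)
o1: d²=26 ≤ ρ²=61; F_rep = 16·(-1,-5)/26² = (-0.0237,-0.1183)
F = F_att + ΣF_rep = (-1.0237,-0.1183)
Δp = p'−p = (-0.2047,-0.0237); α = Δx/Fx = (-173/845) / (-173/169) = 1/5
check: Δy/Fy = (-4/169) / (-20/169) = 1/5 ✓

α = 1/5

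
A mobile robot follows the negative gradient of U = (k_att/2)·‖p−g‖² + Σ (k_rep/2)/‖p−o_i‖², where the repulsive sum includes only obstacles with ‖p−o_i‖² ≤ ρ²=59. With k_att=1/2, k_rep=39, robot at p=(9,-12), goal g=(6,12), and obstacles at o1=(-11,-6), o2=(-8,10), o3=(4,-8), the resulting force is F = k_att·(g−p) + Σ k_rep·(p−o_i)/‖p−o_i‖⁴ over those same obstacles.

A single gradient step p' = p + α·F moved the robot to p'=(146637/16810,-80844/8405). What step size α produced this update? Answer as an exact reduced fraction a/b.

F_att = 1/2·(g−p) = 1/2·(-3,24) = (-1.5000,12.0000)
o1: d²=436 > ρ²=59 → inactive
o2: d²=773 > ρ²=59 → inactive
o3: d²=41 ≤ ρ²=59; F_rep = 39·(5,-4)/41² = (0.1160,-0.0928)
F = F_att + ΣF_rep = (-1.3840,11.9072)
Δp = p'−p = (-0.2768,2.3814); α = Δx/Fx = (-4653/16810) / (-4653/3362) = 1/5
check: Δy/Fy = (20016/8405) / (20016/1681) = 1/5 ✓

α = 1/5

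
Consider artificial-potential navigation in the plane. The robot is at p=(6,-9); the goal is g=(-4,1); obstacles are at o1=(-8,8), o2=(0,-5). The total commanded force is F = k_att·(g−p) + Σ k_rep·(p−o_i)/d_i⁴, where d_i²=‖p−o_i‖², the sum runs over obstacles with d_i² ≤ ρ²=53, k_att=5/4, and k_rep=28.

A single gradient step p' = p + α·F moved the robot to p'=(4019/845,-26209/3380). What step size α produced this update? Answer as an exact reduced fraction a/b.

F_att = 5/4·(g−p) = 5/4·(-10,10) = (-12.5000,12.5000)
o1: d²=485 > ρ²=53 → inactive
o2: d²=52 ≤ ρ²=53; F_rep = 28·(6,-4)/52² = (0.0621,-0.0414)
F = F_att + ΣF_rep = (-12.4379,12.4586)
Δp = p'−p = (-1.2438,1.2459); α = Δx/Fx = (-1051/845) / (-2102/169) = 1/10
check: Δy/Fy = (4211/3380) / (4211/338) = 1/10 ✓

α = 1/10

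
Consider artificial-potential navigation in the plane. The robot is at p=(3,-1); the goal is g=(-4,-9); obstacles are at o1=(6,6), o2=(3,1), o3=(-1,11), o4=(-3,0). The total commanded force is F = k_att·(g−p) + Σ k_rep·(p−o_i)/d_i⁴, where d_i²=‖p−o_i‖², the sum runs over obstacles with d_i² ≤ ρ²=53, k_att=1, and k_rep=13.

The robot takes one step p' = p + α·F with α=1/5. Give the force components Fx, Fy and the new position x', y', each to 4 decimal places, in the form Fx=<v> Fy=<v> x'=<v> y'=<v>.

Fx=-6.9430 Fy=-9.6345 x'=1.6114 y'=-2.9269

F_att = 1·(g−p) = 1·(-7,-8) = (-7.0000,-8.0000)
o1: d²=58 > ρ²=53 → inactive
o2: d²=4 ≤ ρ²=53; F_rep = 13·(0,-2)/4² = (0.0000,-1.6250)
o3: d²=160 > ρ²=53 → inactive
o4: d²=37 ≤ ρ²=53; F_rep = 13·(6,-1)/37² = (0.0570,-0.0095)
F = F_att + ΣF_rep = (-6.9430,-9.6345)
p' = p + 1/5·F = (1.6114,-2.9269)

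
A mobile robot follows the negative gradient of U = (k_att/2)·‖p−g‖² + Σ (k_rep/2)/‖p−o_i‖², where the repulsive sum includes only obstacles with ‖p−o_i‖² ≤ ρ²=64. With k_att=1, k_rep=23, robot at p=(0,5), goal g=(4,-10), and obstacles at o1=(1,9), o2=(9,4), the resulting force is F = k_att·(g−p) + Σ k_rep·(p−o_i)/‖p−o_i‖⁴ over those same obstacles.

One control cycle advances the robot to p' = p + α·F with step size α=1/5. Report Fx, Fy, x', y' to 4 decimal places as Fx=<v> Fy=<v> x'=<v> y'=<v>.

Fx=3.9204 Fy=-15.3183 x'=0.7841 y'=1.9363

F_att = 1·(g−p) = 1·(4,-15) = (4.0000,-15.0000)
o1: d²=17 ≤ ρ²=64; F_rep = 23·(-1,-4)/17² = (-0.0796,-0.3183)
o2: d²=82 > ρ²=64 → inactive
F = F_att + ΣF_rep = (3.9204,-15.3183)
p' = p + 1/5·F = (0.7841,1.9363)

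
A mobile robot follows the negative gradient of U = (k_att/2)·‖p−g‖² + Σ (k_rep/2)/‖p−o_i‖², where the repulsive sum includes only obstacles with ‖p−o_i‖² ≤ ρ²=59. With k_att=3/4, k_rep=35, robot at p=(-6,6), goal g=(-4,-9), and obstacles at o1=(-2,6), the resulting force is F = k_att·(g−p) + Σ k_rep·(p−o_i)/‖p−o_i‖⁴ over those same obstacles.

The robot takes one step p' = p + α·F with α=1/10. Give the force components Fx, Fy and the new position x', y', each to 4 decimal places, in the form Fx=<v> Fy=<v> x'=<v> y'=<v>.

Fx=0.9531 Fy=-11.2500 x'=-5.9047 y'=4.8750

F_att = 3/4·(g−p) = 3/4·(2,-15) = (1.5000,-11.2500)
o1: d²=16 ≤ ρ²=59; F_rep = 35·(-4,0)/16² = (-0.5469,0.0000)
F = F_att + ΣF_rep = (0.9531,-11.2500)
p' = p + 1/10·F = (-5.9047,4.8750)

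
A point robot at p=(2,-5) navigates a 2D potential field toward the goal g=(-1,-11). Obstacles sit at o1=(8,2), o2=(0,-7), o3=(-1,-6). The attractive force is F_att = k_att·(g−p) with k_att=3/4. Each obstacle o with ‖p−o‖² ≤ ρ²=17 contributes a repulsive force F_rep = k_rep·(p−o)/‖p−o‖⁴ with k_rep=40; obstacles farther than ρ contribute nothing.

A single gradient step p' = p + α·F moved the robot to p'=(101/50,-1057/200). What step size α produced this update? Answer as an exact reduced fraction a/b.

α = 1/10

F_att = 3/4·(g−p) = 3/4·(-3,-6) = (-2.2500,-4.5000)
o1: d²=85 > ρ²=17 → inactive
o2: d²=8 ≤ ρ²=17; F_rep = 40·(2,2)/8² = (1.2500,1.2500)
o3: d²=10 ≤ ρ²=17; F_rep = 40·(3,1)/10² = (1.2000,0.4000)
F = F_att + ΣF_rep = (0.2000,-2.8500)
Δp = p'−p = (0.0200,-0.2850); α = Δx/Fx = (1/50) / (1/5) = 1/10
check: Δy/Fy = (-57/200) / (-57/20) = 1/10 ✓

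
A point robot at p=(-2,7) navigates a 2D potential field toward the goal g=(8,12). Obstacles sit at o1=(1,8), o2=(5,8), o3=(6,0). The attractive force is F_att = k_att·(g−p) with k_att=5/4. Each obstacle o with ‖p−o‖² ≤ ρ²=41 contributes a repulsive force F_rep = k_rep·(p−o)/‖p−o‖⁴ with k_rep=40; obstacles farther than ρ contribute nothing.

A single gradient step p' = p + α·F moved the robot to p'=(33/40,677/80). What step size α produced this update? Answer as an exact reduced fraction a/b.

F_att = 5/4·(g−p) = 5/4·(10,5) = (12.5000,6.2500)
o1: d²=10 ≤ ρ²=41; F_rep = 40·(-3,-1)/10² = (-1.2000,-0.4000)
o2: d²=50 > ρ²=41 → inactive
o3: d²=113 > ρ²=41 → inactive
F = F_att + ΣF_rep = (11.3000,5.8500)
Δp = p'−p = (2.8250,1.4625); α = Δx/Fx = (113/40) / (113/10) = 1/4
check: Δy/Fy = (117/80) / (117/20) = 1/4 ✓

α = 1/4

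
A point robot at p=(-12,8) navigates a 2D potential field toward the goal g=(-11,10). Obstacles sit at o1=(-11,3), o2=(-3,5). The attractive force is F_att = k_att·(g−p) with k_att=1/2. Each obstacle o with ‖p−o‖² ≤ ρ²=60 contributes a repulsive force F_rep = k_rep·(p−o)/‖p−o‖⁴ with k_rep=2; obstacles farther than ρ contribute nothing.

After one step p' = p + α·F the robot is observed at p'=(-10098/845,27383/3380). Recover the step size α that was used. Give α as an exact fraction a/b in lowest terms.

F_att = 1/2·(g−p) = 1/2·(1,2) = (0.5000,1.0000)
o1: d²=26 ≤ ρ²=60; F_rep = 2·(-1,5)/26² = (-0.0030,0.0148)
o2: d²=90 > ρ²=60 → inactive
F = F_att + ΣF_rep = (0.4970,1.0148)
Δp = p'−p = (0.0497,0.1015); α = Δx/Fx = (42/845) / (84/169) = 1/10
check: Δy/Fy = (343/3380) / (343/338) = 1/10 ✓

α = 1/10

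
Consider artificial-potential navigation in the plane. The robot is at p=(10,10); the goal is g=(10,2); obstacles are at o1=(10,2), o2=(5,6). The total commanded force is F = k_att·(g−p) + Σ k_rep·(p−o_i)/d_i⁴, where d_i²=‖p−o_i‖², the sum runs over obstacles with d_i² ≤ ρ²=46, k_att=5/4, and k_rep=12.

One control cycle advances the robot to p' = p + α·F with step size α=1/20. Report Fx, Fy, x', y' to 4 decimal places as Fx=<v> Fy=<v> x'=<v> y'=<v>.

Fx=0.0357 Fy=-9.9714 x'=10.0018 y'=9.5014

F_att = 5/4·(g−p) = 5/4·(0,-8) = (0.0000,-10.0000)
o1: d²=64 > ρ²=46 → inactive
o2: d²=41 ≤ ρ²=46; F_rep = 12·(5,4)/41² = (0.0357,0.0286)
F = F_att + ΣF_rep = (0.0357,-9.9714)
p' = p + 1/20·F = (10.0018,9.5014)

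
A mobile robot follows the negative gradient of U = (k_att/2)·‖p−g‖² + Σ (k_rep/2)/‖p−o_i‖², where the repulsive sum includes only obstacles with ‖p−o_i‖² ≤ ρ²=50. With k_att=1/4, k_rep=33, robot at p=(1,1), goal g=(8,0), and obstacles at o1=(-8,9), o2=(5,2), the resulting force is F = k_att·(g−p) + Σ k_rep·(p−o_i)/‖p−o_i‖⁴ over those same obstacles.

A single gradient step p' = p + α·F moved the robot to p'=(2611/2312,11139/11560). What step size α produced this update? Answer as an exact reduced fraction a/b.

α = 1/10

F_att = 1/4·(g−p) = 1/4·(7,-1) = (1.7500,-0.2500)
o1: d²=145 > ρ²=50 → inactive
o2: d²=17 ≤ ρ²=50; F_rep = 33·(-4,-1)/17² = (-0.4567,-0.1142)
F = F_att + ΣF_rep = (1.2933,-0.3642)
Δp = p'−p = (0.1293,-0.0364); α = Δx/Fx = (299/2312) / (1495/1156) = 1/10
check: Δy/Fy = (-421/11560) / (-421/1156) = 1/10 ✓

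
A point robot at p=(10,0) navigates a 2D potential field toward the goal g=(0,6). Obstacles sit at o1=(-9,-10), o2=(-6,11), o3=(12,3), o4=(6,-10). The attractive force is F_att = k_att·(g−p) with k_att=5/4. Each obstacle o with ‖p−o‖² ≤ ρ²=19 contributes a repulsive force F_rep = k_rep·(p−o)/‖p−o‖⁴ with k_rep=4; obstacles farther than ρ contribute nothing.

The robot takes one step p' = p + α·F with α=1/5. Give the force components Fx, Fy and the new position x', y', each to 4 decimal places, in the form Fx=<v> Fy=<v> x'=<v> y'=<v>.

Fx=-12.5473 Fy=7.4290 x'=7.4905 y'=1.4858

F_att = 5/4·(g−p) = 5/4·(-10,6) = (-12.5000,7.5000)
o1: d²=461 > ρ²=19 → inactive
o2: d²=377 > ρ²=19 → inactive
o3: d²=13 ≤ ρ²=19; F_rep = 4·(-2,-3)/13² = (-0.0473,-0.0710)
o4: d²=116 > ρ²=19 → inactive
F = F_att + ΣF_rep = (-12.5473,7.4290)
p' = p + 1/5·F = (7.4905,1.4858)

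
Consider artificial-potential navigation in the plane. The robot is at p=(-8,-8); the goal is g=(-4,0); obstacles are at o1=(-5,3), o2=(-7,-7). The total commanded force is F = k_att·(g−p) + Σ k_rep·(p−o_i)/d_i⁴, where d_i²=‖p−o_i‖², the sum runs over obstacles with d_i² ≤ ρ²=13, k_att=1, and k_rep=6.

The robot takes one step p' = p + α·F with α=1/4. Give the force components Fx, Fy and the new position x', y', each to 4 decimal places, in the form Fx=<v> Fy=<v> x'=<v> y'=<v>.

F_att = 1·(g−p) = 1·(4,8) = (4.0000,8.0000)
o1: d²=130 > ρ²=13 → inactive
o2: d²=2 ≤ ρ²=13; F_rep = 6·(-1,-1)/2² = (-1.5000,-1.5000)
F = F_att + ΣF_rep = (2.5000,6.5000)
p' = p + 1/4·F = (-7.3750,-6.3750)

Fx=2.5000 Fy=6.5000 x'=-7.3750 y'=-6.3750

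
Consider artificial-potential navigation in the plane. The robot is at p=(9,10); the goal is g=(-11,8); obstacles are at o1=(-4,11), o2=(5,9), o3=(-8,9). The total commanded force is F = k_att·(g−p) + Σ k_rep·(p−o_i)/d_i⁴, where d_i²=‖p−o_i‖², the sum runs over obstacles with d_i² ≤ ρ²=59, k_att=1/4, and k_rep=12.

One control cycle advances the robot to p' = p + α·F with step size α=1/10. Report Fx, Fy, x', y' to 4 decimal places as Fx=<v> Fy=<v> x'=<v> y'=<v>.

F_att = 1/4·(g−p) = 1/4·(-20,-2) = (-5.0000,-0.5000)
o1: d²=170 > ρ²=59 → inactive
o2: d²=17 ≤ ρ²=59; F_rep = 12·(4,1)/17² = (0.1661,0.0415)
o3: d²=290 > ρ²=59 → inactive
F = F_att + ΣF_rep = (-4.8339,-0.4585)
p' = p + 1/10·F = (8.5166,9.9542)

Fx=-4.8339 Fy=-0.4585 x'=8.5166 y'=9.9542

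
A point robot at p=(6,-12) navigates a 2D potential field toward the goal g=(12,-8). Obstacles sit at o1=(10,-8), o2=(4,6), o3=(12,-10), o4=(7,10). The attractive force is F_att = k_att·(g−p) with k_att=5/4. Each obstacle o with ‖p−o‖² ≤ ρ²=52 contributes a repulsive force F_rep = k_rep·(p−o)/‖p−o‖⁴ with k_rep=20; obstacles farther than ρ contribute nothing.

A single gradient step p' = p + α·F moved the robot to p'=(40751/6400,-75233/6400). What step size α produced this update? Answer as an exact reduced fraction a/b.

F_att = 5/4·(g−p) = 5/4·(6,4) = (7.5000,5.0000)
o1: d²=32 ≤ ρ²=52; F_rep = 20·(-4,-4)/32² = (-0.0781,-0.0781)
o2: d²=328 > ρ²=52 → inactive
o3: d²=40 ≤ ρ²=52; F_rep = 20·(-6,-2)/40² = (-0.0750,-0.0250)
o4: d²=485 > ρ²=52 → inactive
F = F_att + ΣF_rep = (7.3469,4.8969)
Δp = p'−p = (0.3673,0.2448); α = Δx/Fx = (2351/6400) / (2351/320) = 1/20
check: Δy/Fy = (1567/6400) / (1567/320) = 1/20 ✓

α = 1/20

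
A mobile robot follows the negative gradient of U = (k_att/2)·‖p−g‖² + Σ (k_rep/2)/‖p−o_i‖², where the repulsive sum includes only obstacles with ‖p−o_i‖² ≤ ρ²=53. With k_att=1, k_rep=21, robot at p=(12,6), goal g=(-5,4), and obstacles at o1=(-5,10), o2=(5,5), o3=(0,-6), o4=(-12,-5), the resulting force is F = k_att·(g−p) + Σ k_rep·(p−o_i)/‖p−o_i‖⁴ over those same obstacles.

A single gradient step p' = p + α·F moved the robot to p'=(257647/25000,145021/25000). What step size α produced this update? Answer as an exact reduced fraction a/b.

F_att = 1·(g−p) = 1·(-17,-2) = (-17.0000,-2.0000)
o1: d²=305 > ρ²=53 → inactive
o2: d²=50 ≤ ρ²=53; F_rep = 21·(7,1)/50² = (0.0588,0.0084)
o3: d²=288 > ρ²=53 → inactive
o4: d²=697 > ρ²=53 → inactive
F = F_att + ΣF_rep = (-16.9412,-1.9916)
Δp = p'−p = (-1.6941,-0.1992); α = Δx/Fx = (-42353/25000) / (-42353/2500) = 1/10
check: Δy/Fy = (-4979/25000) / (-4979/2500) = 1/10 ✓

α = 1/10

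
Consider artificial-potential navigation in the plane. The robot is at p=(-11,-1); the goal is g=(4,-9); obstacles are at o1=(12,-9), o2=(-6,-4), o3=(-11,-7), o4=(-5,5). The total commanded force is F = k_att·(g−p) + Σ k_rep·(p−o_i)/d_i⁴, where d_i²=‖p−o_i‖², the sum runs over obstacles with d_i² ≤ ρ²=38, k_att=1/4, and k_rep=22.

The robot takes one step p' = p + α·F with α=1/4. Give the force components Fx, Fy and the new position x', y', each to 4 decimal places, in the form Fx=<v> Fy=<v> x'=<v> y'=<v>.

F_att = 1/4·(g−p) = 1/4·(15,-8) = (3.7500,-2.0000)
o1: d²=593 > ρ²=38 → inactive
o2: d²=34 ≤ ρ²=38; F_rep = 22·(-5,3)/34² = (-0.0952,0.0571)
o3: d²=36 ≤ ρ²=38; F_rep = 22·(0,6)/36² = (0.0000,0.1019)
o4: d²=72 > ρ²=38 → inactive
F = F_att + ΣF_rep = (3.6548,-1.8411)
p' = p + 1/4·F = (-10.0863,-1.4603)

Fx=3.6548 Fy=-1.8411 x'=-10.0863 y'=-1.4603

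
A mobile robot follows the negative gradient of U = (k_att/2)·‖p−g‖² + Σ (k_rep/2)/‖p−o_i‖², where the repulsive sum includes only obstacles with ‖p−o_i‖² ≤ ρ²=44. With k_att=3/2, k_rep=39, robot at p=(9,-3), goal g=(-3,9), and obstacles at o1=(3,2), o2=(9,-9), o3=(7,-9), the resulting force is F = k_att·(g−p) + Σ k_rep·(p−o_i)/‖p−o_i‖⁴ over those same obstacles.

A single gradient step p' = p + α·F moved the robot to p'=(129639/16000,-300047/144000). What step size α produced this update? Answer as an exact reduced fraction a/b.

α = 1/20

F_att = 3/2·(g−p) = 3/2·(-12,12) = (-18.0000,18.0000)
o1: d²=61 > ρ²=44 → inactive
o2: d²=36 ≤ ρ²=44; F_rep = 39·(0,6)/36² = (0.0000,0.1806)
o3: d²=40 ≤ ρ²=44; F_rep = 39·(2,6)/40² = (0.0488,0.1462)
F = F_att + ΣF_rep = (-17.9513,18.3268)
Δp = p'−p = (-0.8976,0.9163); α = Δx/Fx = (-14361/16000) / (-14361/800) = 1/20
check: Δy/Fy = (131953/144000) / (131953/7200) = 1/20 ✓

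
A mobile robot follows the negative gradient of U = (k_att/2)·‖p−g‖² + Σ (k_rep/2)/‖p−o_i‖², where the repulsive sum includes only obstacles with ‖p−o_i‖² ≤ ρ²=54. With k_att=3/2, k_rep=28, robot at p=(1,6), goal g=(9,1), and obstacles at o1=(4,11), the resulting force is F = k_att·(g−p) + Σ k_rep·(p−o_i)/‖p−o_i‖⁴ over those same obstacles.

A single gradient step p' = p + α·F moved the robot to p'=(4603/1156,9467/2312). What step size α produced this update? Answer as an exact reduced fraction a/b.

F_att = 3/2·(g−p) = 3/2·(8,-5) = (12.0000,-7.5000)
o1: d²=34 ≤ ρ²=54; F_rep = 28·(-3,-5)/34² = (-0.0727,-0.1211)
F = F_att + ΣF_rep = (11.9273,-7.6211)
Δp = p'−p = (2.9818,-1.9053); α = Δx/Fx = (3447/1156) / (3447/289) = 1/4
check: Δy/Fy = (-4405/2312) / (-4405/578) = 1/4 ✓

α = 1/4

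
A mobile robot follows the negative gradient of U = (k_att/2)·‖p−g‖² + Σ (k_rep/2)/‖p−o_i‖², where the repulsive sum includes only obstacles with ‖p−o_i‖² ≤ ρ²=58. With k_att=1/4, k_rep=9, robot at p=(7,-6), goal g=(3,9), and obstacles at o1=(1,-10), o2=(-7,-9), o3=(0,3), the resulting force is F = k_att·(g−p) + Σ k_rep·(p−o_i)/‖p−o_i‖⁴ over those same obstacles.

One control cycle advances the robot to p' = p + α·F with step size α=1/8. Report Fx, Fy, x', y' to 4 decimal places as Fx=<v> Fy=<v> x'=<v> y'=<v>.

Fx=-0.9800 Fy=3.7633 x'=6.8775 y'=-5.5296

F_att = 1/4·(g−p) = 1/4·(-4,15) = (-1.0000,3.7500)
o1: d²=52 ≤ ρ²=58; F_rep = 9·(6,4)/52² = (0.0200,0.0133)
o2: d²=205 > ρ²=58 → inactive
o3: d²=130 > ρ²=58 → inactive
F = F_att + ΣF_rep = (-0.9800,3.7633)
p' = p + 1/8·F = (6.8775,-5.5296)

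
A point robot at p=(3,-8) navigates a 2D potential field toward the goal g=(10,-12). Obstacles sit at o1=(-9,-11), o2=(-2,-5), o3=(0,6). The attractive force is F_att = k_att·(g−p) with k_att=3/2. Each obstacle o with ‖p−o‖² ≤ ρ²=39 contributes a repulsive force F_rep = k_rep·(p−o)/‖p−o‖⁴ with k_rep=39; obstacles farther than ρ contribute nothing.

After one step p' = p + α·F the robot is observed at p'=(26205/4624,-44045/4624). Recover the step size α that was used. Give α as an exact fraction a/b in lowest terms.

F_att = 3/2·(g−p) = 3/2·(7,-4) = (10.5000,-6.0000)
o1: d²=153 > ρ²=39 → inactive
o2: d²=34 ≤ ρ²=39; F_rep = 39·(5,-3)/34² = (0.1687,-0.1012)
o3: d²=205 > ρ²=39 → inactive
F = F_att + ΣF_rep = (10.6687,-6.1012)
Δp = p'−p = (2.6672,-1.5253); α = Δx/Fx = (12333/4624) / (12333/1156) = 1/4
check: Δy/Fy = (-7053/4624) / (-7053/1156) = 1/4 ✓

α = 1/4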